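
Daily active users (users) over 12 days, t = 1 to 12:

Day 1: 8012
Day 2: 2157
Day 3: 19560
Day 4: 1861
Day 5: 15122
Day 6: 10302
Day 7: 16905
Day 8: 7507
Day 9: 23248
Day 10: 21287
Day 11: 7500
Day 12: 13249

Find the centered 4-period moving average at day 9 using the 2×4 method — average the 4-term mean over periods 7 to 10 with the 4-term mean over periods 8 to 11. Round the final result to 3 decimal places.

Sum over 7–10: 16905 + 7507 + 23248 + 21287 = 68947
Sum over 8–11: 7507 + 23248 + 21287 + 7500 = 59542
CMA at t=9 = (68947 + 59542) / (2·4) = 128489 / 8 = 16061.125

16061.125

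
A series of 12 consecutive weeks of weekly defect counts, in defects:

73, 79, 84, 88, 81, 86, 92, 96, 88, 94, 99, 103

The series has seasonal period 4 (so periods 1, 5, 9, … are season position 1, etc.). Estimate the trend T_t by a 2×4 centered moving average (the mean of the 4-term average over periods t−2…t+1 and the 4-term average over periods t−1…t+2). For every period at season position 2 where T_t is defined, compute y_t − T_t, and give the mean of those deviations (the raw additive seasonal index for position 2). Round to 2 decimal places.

-1.44

Season position 2 occurs at t = 6, 10 (where T_t is defined).
t=6: T_6 = 87.7500; y_6 − T_6 = 86 − 87.7500 = -1.7500
t=10: T_10 = 95.1250; y_10 − T_10 = 94 − 95.1250 = -1.1250
Mean deviation: (-1.7500 + -1.1250) / 2 = -1.44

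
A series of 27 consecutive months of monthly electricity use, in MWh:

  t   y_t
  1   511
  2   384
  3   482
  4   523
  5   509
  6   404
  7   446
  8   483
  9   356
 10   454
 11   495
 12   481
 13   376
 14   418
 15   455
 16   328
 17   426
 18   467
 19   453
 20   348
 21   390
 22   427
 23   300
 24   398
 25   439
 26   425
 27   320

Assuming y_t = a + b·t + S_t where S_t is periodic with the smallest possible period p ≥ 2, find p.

7

First differences y_{t+1} − y_t: -127, 98, 41, -14, -105, 42, 37, -127, 98, 41, -14, -105, 42, 37, -127, 98, …
The difference pattern repeats every 7 terms and not for any smaller step, so p = 7.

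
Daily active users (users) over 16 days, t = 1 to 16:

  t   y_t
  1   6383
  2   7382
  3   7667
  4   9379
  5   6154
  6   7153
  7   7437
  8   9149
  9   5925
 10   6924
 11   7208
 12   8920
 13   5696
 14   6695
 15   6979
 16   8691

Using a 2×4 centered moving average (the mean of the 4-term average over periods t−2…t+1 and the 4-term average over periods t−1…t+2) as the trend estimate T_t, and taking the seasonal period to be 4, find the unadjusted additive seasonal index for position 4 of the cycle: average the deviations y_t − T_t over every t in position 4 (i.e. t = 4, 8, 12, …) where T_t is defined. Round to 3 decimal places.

1761.792

Season position 4 occurs at t = 4, 8, 12 (where T_t is defined).
t=4: T_4 = 7616.87500; y_4 − T_4 = 9379 − 7616.87500 = 1762.12500
t=8: T_8 = 7387.37500; y_8 − T_8 = 9149 − 7387.37500 = 1761.62500
t=12: T_12 = 7158.37500; y_12 − T_12 = 8920 − 7158.37500 = 1761.62500
Mean deviation: (1762.12500 + 1761.62500 + 1761.62500) / 3 = 1761.792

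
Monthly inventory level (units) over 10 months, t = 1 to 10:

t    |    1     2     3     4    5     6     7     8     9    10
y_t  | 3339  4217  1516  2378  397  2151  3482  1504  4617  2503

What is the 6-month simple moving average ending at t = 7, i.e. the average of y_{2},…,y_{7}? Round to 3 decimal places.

Sum of periods 2–7: 4217 + 1516 + 2378 + 397 + 2151 + 3482 = 14141
Divide by 6: 14141 / 6 = 2356.833

2356.833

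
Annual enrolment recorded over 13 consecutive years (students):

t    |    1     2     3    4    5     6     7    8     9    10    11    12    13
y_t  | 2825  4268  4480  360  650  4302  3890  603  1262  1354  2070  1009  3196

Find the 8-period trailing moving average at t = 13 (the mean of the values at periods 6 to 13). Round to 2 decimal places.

2210.75

Sum of periods 6–13: 4302 + 3890 + 603 + 1262 + 1354 + 2070 + 1009 + 3196 = 17686
Divide by 8: 17686 / 8 = 2210.75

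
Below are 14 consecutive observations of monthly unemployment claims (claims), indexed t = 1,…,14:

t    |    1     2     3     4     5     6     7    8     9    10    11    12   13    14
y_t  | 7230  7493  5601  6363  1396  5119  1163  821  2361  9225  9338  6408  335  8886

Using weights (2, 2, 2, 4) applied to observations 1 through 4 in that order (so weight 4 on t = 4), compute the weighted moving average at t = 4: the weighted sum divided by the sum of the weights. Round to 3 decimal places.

Weighted sum: 2·7230 + 2·7493 + 2·5601 + 4·6363 = 14460 + 14986 + 11202 + 25452 = 66100
Weight total: 2 + 2 + 2 + 4 = 10
WMA = 66100 / 10 = 6610.000

6610.000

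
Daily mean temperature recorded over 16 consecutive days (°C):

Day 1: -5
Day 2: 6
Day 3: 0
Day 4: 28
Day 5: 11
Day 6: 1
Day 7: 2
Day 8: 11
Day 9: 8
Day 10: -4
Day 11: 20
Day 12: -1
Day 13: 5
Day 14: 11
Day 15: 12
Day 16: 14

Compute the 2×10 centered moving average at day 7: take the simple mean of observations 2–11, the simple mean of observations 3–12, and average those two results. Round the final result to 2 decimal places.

Sum over 2–11: 6 + 0 + 28 + 11 + 1 + 2 + 11 + 8 + (-4) + 20 = 83
Sum over 3–12: 0 + 28 + 11 + 1 + 2 + 11 + 8 + (-4) + 20 + (-1) = 76
CMA at t=7 = (83 + 76) / (2·10) = 159 / 20 = 7.95

7.95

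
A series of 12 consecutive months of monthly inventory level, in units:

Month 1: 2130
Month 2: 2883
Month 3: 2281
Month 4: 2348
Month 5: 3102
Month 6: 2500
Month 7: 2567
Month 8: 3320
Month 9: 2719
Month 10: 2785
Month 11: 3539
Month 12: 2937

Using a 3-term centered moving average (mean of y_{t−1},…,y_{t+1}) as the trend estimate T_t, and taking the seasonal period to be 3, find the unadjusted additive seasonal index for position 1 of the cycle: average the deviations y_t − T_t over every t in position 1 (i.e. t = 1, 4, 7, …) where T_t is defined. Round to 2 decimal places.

Season position 1 occurs at t = 4, 7, 10 (where T_t is defined).
t=4: T_4 = 2577.0000; y_4 − T_4 = 2348 − 2577.0000 = -229.0000
t=7: T_7 = 2795.6667; y_7 − T_7 = 2567 − 2795.6667 = -228.6667
t=10: T_10 = 3014.3333; y_10 − T_10 = 2785 − 3014.3333 = -229.3333
Mean deviation: (-229.0000 + -228.6667 + -229.3333) / 3 = -229.00

-229.00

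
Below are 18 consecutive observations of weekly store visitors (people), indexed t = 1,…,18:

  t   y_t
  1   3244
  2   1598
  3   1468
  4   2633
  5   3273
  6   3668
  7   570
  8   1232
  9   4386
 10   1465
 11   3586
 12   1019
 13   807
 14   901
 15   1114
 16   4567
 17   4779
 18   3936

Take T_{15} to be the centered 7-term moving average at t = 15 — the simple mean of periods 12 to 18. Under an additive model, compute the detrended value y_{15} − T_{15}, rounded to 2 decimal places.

Trend T_15 = (1019 + 807 + 901 + 1114 + 4567 + 4779 + 3936) / 7 = 17123/7 = 2446.1429
Detrended value: 1114 − 2446.1429 = -1332.14

-1332.14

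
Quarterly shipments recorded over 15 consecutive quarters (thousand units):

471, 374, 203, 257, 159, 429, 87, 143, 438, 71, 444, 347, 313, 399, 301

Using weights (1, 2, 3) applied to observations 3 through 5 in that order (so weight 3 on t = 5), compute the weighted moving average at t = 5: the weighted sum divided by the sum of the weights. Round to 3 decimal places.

Weighted sum: 1·203 + 2·257 + 3·159 = 203 + 514 + 477 = 1194
Weight total: 1 + 2 + 3 = 6
WMA = 1194 / 6 = 199.000

199.000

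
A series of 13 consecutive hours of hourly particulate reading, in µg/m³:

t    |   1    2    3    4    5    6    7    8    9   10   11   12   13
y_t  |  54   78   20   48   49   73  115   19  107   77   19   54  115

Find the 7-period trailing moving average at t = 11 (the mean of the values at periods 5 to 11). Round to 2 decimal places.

65.57

Sum of periods 5–11: 49 + 73 + 115 + 19 + 107 + 77 + 19 = 459
Divide by 7: 459 / 7 = 65.57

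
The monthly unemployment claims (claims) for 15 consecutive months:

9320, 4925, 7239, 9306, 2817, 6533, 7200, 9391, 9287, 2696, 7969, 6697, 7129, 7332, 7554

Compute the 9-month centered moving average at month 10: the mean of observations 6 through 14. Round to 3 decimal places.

7137.111

Sum of periods 6–14: 6533 + 7200 + 9391 + 9287 + 2696 + 7969 + 6697 + 7129 + 7332 = 64234
Divide by 9: 64234 / 9 = 7137.111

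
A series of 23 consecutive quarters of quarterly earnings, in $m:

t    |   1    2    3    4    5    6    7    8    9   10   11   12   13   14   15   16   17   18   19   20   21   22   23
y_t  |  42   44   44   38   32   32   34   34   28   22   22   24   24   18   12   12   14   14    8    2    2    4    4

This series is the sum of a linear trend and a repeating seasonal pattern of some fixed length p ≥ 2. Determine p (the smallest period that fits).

5

First differences y_{t+1} − y_t: 2, 0, -6, -6, 0, 2, 0, -6, -6, 0, 2, 0, …
The difference pattern repeats every 5 terms and not for any smaller step, so p = 5.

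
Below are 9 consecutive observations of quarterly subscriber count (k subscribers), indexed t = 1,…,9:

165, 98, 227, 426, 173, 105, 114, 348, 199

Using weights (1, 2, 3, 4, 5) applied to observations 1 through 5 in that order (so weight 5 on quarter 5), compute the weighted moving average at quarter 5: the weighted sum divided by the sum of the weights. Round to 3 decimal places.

Weighted sum: 1·165 + 2·98 + 3·227 + 4·426 + 5·173 = 165 + 196 + 681 + 1704 + 865 = 3611
Weight total: 1 + 2 + 3 + 4 + 5 = 15
WMA = 3611 / 15 = 240.733

240.733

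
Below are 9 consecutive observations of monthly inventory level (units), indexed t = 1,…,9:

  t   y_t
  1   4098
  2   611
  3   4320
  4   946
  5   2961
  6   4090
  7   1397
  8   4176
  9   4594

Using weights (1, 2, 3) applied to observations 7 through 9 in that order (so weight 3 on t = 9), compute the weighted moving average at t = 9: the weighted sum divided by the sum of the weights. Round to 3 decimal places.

Weighted sum: 1·1397 + 2·4176 + 3·4594 = 1397 + 8352 + 13782 = 23531
Weight total: 1 + 2 + 3 = 6
WMA = 23531 / 6 = 3921.833

3921.833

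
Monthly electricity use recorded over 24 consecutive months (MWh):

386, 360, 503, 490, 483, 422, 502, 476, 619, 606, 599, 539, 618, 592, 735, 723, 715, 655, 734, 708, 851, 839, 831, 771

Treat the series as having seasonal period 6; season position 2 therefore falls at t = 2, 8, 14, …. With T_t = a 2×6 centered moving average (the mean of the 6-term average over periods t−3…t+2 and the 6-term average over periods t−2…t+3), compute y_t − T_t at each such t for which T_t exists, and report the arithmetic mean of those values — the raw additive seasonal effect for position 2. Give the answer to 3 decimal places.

Season position 2 occurs at t = 8, 14, 20 (where T_t is defined).
t=8: T_8 = 527.66667; y_8 − T_8 = 476 − 527.66667 = -51.66667
t=14: T_14 = 644.00000; y_14 − T_14 = 592 − 644.00000 = -52.00000
t=20: T_20 = 760.00000; y_20 − T_20 = 708 − 760.00000 = -52.00000
Mean deviation: (-51.66667 + -52.00000 + -52.00000) / 3 = -51.889

-51.889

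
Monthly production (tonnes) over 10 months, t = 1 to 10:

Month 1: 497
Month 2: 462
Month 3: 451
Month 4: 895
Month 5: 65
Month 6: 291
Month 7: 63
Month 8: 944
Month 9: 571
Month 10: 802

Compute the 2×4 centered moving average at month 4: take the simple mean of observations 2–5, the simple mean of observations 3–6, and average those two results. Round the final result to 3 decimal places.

Sum over 2–5: 462 + 451 + 895 + 65 = 1873
Sum over 3–6: 451 + 895 + 65 + 291 = 1702
CMA at t=4 = (1873 + 1702) / (2·4) = 3575 / 8 = 446.875

446.875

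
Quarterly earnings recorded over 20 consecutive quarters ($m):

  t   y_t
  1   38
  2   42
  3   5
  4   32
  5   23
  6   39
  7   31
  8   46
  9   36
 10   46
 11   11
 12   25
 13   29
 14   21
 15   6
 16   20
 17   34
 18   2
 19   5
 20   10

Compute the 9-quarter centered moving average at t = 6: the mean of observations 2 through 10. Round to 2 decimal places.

Sum of periods 2–10: 42 + 5 + 32 + 23 + 39 + 31 + 46 + 36 + 46 = 300
Divide by 9: 300 / 9 = 33.33

33.33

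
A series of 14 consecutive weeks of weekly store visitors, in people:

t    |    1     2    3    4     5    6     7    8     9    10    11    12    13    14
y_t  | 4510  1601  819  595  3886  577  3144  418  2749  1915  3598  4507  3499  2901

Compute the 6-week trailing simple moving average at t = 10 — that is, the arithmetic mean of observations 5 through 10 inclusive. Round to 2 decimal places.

Sum of periods 5–10: 3886 + 577 + 3144 + 418 + 2749 + 1915 = 12689
Divide by 6: 12689 / 6 = 2114.83

2114.83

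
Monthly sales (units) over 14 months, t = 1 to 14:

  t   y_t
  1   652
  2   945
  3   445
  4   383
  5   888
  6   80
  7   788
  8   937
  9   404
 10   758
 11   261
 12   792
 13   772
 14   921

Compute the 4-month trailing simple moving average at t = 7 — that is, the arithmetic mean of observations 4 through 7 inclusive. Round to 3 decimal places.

534.750

Sum of periods 4–7: 383 + 888 + 80 + 788 = 2139
Divide by 4: 2139 / 4 = 534.750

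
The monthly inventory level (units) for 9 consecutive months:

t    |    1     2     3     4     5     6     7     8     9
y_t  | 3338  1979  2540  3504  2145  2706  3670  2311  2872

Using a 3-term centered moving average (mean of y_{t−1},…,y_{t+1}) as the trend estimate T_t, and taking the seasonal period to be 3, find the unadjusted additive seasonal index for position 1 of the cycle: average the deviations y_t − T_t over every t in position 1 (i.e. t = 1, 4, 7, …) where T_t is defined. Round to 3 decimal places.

Season position 1 occurs at t = 4, 7 (where T_t is defined).
t=4: T_4 = 2729.66667; y_4 − T_4 = 3504 − 2729.66667 = 774.33333
t=7: T_7 = 2895.66667; y_7 − T_7 = 3670 − 2895.66667 = 774.33333
Mean deviation: (774.33333 + 774.33333) / 2 = 774.333

774.333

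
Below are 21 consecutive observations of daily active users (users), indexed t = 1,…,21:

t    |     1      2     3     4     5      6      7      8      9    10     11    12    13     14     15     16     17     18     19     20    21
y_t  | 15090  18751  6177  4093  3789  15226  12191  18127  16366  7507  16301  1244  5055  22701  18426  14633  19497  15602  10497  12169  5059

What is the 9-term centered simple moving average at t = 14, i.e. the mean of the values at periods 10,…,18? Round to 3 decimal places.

Sum of periods 10–18: 7507 + 16301 + 1244 + 5055 + 22701 + 18426 + 14633 + 19497 + 15602 = 120966
Divide by 9: 120966 / 9 = 13440.667

13440.667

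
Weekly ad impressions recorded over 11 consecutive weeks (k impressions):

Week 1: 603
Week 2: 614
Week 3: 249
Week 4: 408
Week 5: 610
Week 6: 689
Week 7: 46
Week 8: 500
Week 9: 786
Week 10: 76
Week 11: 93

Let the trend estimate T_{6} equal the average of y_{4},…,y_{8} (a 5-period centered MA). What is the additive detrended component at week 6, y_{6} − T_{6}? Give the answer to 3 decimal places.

Trend T_6 = (408 + 610 + 689 + 46 + 500) / 5 = 2253/5 = 450.60000
Detrended value: 689 − 450.60000 = 238.400

238.400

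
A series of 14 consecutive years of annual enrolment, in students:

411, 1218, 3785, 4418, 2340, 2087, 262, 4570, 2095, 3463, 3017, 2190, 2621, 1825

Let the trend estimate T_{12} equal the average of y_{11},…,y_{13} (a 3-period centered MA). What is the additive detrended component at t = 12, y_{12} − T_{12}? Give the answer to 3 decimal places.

Trend T_12 = (3017 + 2190 + 2621) / 3 = 7828/3 = 2609.33333
Detrended value: 2190 − 2609.33333 = -419.333

-419.333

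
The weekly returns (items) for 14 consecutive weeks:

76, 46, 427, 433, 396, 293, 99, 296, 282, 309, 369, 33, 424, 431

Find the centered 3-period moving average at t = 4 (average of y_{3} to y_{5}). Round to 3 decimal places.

418.667

Sum of periods 3–5: 427 + 433 + 396 = 1256
Divide by 3: 1256 / 3 = 418.667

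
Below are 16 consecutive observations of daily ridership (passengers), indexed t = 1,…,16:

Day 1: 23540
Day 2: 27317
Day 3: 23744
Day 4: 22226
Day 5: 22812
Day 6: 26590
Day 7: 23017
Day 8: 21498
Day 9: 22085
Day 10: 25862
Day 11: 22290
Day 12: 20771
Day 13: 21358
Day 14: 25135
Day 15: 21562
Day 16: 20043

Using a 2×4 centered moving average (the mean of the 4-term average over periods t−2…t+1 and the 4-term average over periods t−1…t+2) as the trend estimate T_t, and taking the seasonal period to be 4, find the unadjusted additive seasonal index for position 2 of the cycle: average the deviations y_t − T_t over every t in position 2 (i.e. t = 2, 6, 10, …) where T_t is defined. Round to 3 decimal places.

Season position 2 occurs at t = 6, 10, 14 (where T_t is defined).
t=6: T_6 = 23570.25000; y_6 − T_6 = 26590 − 23570.25000 = 3019.75000
t=10: T_10 = 22842.87500; y_10 − T_10 = 25862 − 22842.87500 = 3019.12500
t=14: T_14 = 22115.50000; y_14 − T_14 = 25135 − 22115.50000 = 3019.50000
Mean deviation: (3019.75000 + 3019.12500 + 3019.50000) / 3 = 3019.458

3019.458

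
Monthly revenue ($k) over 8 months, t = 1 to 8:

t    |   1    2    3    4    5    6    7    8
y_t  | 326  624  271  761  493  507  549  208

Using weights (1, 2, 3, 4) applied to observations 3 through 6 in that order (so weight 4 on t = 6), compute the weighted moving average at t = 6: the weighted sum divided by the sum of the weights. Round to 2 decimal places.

530.00

Weighted sum: 1·271 + 2·761 + 3·493 + 4·507 = 271 + 1522 + 1479 + 2028 = 5300
Weight total: 1 + 2 + 3 + 4 = 10
WMA = 5300 / 10 = 530.00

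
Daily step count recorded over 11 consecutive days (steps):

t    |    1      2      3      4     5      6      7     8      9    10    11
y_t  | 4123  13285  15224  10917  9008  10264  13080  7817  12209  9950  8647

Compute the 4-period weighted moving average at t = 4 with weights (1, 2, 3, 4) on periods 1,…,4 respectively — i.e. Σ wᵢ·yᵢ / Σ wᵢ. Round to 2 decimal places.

12003.30

Weighted sum: 1·4123 + 2·13285 + 3·15224 + 4·10917 = 4123 + 26570 + 45672 + 43668 = 120033
Weight total: 1 + 2 + 3 + 4 = 10
WMA = 120033 / 10 = 12003.30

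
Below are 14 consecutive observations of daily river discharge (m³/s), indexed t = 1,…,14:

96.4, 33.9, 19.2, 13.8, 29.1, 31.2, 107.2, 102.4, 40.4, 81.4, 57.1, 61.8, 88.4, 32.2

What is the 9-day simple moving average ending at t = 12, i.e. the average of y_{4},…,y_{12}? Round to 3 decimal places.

58.267

Sum of periods 4–12: 13.8 + 29.1 + 31.2 + 107.2 + 102.4 + 40.4 + 81.4 + 57.1 + 61.8 = 524.4
Divide by 9: 524.4 / 9 = 58.267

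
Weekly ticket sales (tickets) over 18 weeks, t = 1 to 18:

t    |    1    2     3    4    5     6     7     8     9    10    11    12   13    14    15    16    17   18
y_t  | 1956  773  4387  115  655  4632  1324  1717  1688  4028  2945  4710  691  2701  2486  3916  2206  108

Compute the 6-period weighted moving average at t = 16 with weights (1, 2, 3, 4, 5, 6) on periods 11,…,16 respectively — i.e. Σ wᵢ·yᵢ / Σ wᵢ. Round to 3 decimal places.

2912.762

Weighted sum: 1·2945 + 2·4710 + 3·691 + 4·2701 + 5·2486 + 6·3916 = 2945 + 9420 + 2073 + 10804 + 12430 + 23496 = 61168
Weight total: 1 + 2 + 3 + 4 + 5 + 6 = 21
WMA = 61168 / 21 = 2912.762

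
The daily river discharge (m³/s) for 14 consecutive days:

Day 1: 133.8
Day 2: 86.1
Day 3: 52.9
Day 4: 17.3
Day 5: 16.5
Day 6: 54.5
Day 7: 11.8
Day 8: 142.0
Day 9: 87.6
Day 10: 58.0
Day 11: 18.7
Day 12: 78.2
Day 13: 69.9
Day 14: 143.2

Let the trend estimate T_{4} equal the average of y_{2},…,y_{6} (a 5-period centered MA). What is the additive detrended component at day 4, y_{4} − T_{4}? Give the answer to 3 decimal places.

Trend T_4 = (86.1 + 52.9 + 17.3 + 16.5 + 54.5) / 5 = 227.3/5 = 45.46000
Detrended value: 17.3 − 45.46000 = -28.160

-28.160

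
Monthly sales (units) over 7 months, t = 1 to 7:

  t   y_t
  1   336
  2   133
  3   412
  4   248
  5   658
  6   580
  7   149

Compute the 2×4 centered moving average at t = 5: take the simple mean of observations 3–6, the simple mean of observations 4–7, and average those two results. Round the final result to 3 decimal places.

441.625

Sum over 3–6: 412 + 248 + 658 + 580 = 1898
Sum over 4–7: 248 + 658 + 580 + 149 = 1635
CMA at t=5 = (1898 + 1635) / (2·4) = 3533 / 8 = 441.625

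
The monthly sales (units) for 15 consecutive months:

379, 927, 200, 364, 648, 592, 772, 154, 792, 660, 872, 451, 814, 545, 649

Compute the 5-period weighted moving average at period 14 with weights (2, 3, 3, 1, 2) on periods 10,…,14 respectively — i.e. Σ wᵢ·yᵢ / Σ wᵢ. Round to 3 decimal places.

Weighted sum: 2·660 + 3·872 + 3·451 + 1·814 + 2·545 = 1320 + 2616 + 1353 + 814 + 1090 = 7193
Weight total: 2 + 3 + 3 + 1 + 2 = 11
WMA = 7193 / 11 = 653.909

653.909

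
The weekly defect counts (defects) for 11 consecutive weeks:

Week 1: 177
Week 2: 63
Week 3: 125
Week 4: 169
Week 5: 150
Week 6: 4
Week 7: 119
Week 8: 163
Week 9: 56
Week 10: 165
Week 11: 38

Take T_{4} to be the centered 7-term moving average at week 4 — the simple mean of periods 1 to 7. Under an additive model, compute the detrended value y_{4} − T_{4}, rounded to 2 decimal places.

Trend T_4 = (177 + 63 + 125 + 169 + 150 + 4 + 119) / 7 = 807/7 = 115.2857
Detrended value: 169 − 115.2857 = 53.71

53.71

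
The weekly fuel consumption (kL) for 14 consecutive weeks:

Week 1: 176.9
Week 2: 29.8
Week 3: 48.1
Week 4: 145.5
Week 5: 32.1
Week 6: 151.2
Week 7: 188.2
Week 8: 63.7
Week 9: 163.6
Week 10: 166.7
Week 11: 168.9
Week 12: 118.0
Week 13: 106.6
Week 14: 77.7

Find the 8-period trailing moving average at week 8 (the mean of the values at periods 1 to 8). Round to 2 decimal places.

Sum of periods 1–8: 176.9 + 29.8 + 48.1 + 145.5 + 32.1 + 151.2 + 188.2 + 63.7 = 835.5
Divide by 8: 835.5 / 8 = 104.44

104.44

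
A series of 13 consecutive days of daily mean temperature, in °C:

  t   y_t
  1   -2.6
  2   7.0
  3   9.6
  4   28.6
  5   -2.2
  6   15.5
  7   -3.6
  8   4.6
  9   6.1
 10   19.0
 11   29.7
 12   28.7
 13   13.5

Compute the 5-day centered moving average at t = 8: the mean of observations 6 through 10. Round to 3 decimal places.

8.320

Sum of periods 6–10: 15.5 + (-3.6) + 4.6 + 6.1 + 19.0 = 41.6
Divide by 5: 41.6 / 5 = 8.320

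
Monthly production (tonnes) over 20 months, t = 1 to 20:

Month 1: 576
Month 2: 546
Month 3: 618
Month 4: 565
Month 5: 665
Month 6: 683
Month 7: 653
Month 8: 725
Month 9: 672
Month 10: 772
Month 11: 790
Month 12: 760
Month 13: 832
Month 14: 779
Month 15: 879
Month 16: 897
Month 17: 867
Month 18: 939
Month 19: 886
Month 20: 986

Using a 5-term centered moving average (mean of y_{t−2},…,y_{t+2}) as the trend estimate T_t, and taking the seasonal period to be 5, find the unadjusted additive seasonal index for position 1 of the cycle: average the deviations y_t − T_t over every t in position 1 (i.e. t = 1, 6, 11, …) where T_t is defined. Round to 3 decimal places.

24.800

Season position 1 occurs at t = 6, 11, 16 (where T_t is defined).
t=6: T_6 = 658.20000; y_6 − T_6 = 683 − 658.20000 = 24.80000
t=11: T_11 = 765.20000; y_11 − T_11 = 790 − 765.20000 = 24.80000
t=16: T_16 = 872.20000; y_16 − T_16 = 897 − 872.20000 = 24.80000
Mean deviation: (24.80000 + 24.80000 + 24.80000) / 3 = 24.800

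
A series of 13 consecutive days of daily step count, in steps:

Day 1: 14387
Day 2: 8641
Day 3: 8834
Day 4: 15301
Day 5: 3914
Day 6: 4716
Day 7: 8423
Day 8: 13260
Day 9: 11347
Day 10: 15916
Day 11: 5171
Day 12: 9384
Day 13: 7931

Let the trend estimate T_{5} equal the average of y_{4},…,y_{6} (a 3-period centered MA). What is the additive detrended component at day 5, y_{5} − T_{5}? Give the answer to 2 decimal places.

-4063.00

Trend T_5 = (15301 + 3914 + 4716) / 3 = 23931/3 = 7977.0000
Detrended value: 3914 − 7977.0000 = -4063.00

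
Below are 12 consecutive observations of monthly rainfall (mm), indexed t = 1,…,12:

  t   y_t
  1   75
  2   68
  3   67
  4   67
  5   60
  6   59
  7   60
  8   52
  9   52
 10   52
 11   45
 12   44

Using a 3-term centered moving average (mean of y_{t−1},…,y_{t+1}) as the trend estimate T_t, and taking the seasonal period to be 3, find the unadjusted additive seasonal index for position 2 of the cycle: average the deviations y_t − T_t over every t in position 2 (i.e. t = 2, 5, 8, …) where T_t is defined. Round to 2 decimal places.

-2.17

Season position 2 occurs at t = 2, 5, 8, 11 (where T_t is defined).
t=2: T_2 = 70.0000; y_2 − T_2 = 68 − 70.0000 = -2.0000
t=5: T_5 = 62.0000; y_5 − T_5 = 60 − 62.0000 = -2.0000
t=8: T_8 = 54.6667; y_8 − T_8 = 52 − 54.6667 = -2.6667
t=11: T_11 = 47.0000; y_11 − T_11 = 45 − 47.0000 = -2.0000
Mean deviation: (-2.0000 + -2.0000 + -2.6667 + -2.0000) / 4 = -2.17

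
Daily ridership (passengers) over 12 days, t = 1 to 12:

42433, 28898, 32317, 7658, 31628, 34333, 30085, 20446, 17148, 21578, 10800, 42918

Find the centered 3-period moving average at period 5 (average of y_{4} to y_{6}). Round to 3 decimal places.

24539.667

Sum of periods 4–6: 7658 + 31628 + 34333 = 73619
Divide by 3: 73619 / 3 = 24539.667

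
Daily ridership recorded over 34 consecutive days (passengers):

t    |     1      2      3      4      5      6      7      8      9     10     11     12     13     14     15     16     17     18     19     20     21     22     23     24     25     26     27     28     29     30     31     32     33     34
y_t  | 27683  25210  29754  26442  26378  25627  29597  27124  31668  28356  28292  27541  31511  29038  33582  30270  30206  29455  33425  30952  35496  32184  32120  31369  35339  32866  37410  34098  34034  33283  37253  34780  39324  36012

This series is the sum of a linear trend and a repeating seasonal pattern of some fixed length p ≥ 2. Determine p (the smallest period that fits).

6

First differences y_{t+1} − y_t: -2473, 4544, -3312, -64, -751, 3970, -2473, 4544, -3312, -64, -751, 3970, -2473, 4544, …
The difference pattern repeats every 6 terms and not for any smaller step, so p = 6.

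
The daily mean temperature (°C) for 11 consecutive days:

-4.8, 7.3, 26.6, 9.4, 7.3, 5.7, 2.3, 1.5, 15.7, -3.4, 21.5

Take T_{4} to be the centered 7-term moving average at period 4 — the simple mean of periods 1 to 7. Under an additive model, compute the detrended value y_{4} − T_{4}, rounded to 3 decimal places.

1.714

Trend T_4 = ((-4.8) + 7.3 + 26.6 + 9.4 + 7.3 + 5.7 + 2.3) / 7 = 53.8/7 = 7.68571
Detrended value: 9.4 − 7.68571 = 1.714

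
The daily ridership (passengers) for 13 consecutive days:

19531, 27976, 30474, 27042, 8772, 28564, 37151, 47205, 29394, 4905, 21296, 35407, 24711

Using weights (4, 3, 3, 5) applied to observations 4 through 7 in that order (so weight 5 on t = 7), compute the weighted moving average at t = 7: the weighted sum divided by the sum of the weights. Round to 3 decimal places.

27062.067

Weighted sum: 4·27042 + 3·8772 + 3·28564 + 5·37151 = 108168 + 26316 + 85692 + 185755 = 405931
Weight total: 4 + 3 + 3 + 5 = 15
WMA = 405931 / 15 = 27062.067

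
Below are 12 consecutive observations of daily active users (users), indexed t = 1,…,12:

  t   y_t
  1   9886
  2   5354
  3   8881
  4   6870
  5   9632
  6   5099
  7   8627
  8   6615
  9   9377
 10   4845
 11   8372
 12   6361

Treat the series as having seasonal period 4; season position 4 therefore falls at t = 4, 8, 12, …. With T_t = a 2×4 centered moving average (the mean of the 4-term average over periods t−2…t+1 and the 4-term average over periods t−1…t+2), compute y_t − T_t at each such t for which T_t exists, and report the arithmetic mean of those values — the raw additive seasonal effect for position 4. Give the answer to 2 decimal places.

Season position 4 occurs at t = 4, 8 (where T_t is defined).
t=4: T_4 = 7652.3750; y_4 − T_4 = 6870 − 7652.3750 = -782.3750
t=8: T_8 = 7397.7500; y_8 − T_8 = 6615 − 7397.7500 = -782.7500
Mean deviation: (-782.3750 + -782.7500) / 2 = -782.56

-782.56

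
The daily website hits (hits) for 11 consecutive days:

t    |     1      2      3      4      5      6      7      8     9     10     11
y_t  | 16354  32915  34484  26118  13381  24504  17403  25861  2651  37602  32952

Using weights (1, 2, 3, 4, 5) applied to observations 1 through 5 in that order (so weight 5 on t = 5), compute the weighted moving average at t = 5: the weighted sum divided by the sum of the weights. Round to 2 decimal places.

23800.87

Weighted sum: 1·16354 + 2·32915 + 3·34484 + 4·26118 + 5·13381 = 16354 + 65830 + 103452 + 104472 + 66905 = 357013
Weight total: 1 + 2 + 3 + 4 + 5 = 15
WMA = 357013 / 15 = 23800.87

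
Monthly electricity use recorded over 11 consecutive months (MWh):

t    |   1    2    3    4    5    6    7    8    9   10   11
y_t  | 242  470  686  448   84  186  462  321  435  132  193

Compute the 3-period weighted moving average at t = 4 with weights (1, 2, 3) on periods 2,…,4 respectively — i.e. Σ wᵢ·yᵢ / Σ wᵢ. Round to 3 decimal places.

531.000

Weighted sum: 1·470 + 2·686 + 3·448 = 470 + 1372 + 1344 = 3186
Weight total: 1 + 2 + 3 = 6
WMA = 3186 / 6 = 531.000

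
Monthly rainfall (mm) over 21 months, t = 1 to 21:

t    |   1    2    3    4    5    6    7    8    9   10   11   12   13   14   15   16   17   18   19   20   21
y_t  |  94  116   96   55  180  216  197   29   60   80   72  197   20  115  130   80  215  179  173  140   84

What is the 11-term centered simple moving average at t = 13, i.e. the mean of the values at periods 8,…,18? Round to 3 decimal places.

Sum of periods 8–18: 29 + 60 + 80 + 72 + 197 + 20 + 115 + 130 + 80 + 215 + 179 = 1177
Divide by 11: 1177 / 11 = 107.000

107.000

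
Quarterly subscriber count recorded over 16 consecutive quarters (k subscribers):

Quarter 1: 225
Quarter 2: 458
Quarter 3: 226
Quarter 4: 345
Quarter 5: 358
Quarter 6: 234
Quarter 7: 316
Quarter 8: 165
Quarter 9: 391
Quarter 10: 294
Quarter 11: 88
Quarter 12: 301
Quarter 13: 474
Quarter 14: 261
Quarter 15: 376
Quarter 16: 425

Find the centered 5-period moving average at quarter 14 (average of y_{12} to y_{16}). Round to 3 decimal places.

367.400

Sum of periods 12–16: 301 + 474 + 261 + 376 + 425 = 1837
Divide by 5: 1837 / 5 = 367.400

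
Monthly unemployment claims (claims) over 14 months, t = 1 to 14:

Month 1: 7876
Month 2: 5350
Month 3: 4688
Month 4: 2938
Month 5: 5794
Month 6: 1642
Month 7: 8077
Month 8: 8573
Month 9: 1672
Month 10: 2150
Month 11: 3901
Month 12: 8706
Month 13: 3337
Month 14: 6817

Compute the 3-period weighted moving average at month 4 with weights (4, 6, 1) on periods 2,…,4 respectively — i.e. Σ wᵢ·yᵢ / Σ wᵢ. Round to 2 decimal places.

Weighted sum: 4·5350 + 6·4688 + 1·2938 = 21400 + 28128 + 2938 = 52466
Weight total: 4 + 6 + 1 = 11
WMA = 52466 / 11 = 4769.64

4769.64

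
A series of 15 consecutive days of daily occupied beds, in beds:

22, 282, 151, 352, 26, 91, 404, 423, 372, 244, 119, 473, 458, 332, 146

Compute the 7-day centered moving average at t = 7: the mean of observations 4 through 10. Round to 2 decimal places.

273.14

Sum of periods 4–10: 352 + 26 + 91 + 404 + 423 + 372 + 244 = 1912
Divide by 7: 1912 / 7 = 273.14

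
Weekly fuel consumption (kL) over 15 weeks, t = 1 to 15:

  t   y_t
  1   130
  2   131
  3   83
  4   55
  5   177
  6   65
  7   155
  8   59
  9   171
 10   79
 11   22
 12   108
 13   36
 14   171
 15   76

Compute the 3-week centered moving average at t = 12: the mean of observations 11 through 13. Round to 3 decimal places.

Sum of periods 11–13: 22 + 108 + 36 = 166
Divide by 3: 166 / 3 = 55.333

55.333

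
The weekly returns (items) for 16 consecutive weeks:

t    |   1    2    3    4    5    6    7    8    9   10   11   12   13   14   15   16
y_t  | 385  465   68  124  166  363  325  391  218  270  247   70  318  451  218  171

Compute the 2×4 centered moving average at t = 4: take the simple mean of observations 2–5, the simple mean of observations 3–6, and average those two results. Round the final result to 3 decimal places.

193.000

Sum over 2–5: 465 + 68 + 124 + 166 = 823
Sum over 3–6: 68 + 124 + 166 + 363 = 721
CMA at t=4 = (823 + 721) / (2·4) = 1544 / 8 = 193.000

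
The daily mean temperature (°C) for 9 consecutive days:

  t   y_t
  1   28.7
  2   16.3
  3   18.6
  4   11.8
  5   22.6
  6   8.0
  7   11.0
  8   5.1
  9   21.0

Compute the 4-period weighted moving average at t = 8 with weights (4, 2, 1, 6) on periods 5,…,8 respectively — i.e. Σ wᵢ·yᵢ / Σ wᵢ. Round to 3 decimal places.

11.385

Weighted sum: 4·22.6 + 2·8.0 + 1·11.0 + 6·5.1 = 90.4 + 16.0 + 11.0 + 30.6 = 148.0
Weight total: 4 + 2 + 1 + 6 = 13
WMA = 148.0 / 13 = 11.385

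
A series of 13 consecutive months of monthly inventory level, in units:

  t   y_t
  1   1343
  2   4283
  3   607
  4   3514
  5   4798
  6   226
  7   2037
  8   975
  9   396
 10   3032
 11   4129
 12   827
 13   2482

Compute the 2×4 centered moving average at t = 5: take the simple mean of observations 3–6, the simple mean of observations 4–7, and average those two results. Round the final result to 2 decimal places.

2465.00

Sum over 3–6: 607 + 3514 + 4798 + 226 = 9145
Sum over 4–7: 3514 + 4798 + 226 + 2037 = 10575
CMA at t=5 = (9145 + 10575) / (2·4) = 19720 / 8 = 2465.00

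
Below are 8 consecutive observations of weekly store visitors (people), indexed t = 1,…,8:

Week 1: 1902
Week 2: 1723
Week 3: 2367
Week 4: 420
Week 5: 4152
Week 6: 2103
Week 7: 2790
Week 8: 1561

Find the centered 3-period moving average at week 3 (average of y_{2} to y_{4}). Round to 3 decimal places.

1503.333

Sum of periods 2–4: 1723 + 2367 + 420 = 4510
Divide by 3: 4510 / 3 = 1503.333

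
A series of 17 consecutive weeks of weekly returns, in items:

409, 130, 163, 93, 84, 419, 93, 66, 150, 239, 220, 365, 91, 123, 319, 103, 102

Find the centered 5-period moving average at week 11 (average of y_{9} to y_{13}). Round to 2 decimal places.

Sum of periods 9–13: 150 + 239 + 220 + 365 + 91 = 1065
Divide by 5: 1065 / 5 = 213.00

213.00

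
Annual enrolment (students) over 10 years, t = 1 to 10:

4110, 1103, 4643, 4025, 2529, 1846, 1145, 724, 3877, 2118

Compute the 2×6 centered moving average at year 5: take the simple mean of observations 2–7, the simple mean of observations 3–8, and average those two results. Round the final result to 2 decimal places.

Sum over 2–7: 1103 + 4643 + 4025 + 2529 + 1846 + 1145 = 15291
Sum over 3–8: 4643 + 4025 + 2529 + 1846 + 1145 + 724 = 14912
CMA at t=5 = (15291 + 14912) / (2·6) = 30203 / 12 = 2516.92

2516.92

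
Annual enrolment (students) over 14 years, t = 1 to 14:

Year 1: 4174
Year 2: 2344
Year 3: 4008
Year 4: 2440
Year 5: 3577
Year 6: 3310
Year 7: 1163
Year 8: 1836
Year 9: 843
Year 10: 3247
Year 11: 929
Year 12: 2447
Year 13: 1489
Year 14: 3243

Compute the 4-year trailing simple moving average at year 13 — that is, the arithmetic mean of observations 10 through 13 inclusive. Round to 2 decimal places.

Sum of periods 10–13: 3247 + 929 + 2447 + 1489 = 8112
Divide by 4: 8112 / 4 = 2028.00

2028.00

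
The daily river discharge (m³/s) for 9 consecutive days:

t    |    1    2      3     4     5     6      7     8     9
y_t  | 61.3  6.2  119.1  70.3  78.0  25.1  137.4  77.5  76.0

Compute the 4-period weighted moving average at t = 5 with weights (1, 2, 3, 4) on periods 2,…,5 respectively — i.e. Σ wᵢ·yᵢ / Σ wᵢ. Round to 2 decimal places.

76.73

Weighted sum: 1·6.2 + 2·119.1 + 3·70.3 + 4·78.0 = 6.2 + 238.2 + 210.9 + 312.0 = 767.3
Weight total: 1 + 2 + 3 + 4 = 10
WMA = 767.3 / 10 = 76.73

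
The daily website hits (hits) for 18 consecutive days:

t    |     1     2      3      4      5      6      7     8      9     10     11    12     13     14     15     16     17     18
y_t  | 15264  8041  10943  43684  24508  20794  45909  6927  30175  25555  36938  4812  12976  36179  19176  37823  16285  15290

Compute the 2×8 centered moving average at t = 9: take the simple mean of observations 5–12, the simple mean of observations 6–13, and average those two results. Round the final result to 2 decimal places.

23731.50

Sum over 5–12: 24508 + 20794 + 45909 + 6927 + 30175 + 25555 + 36938 + 4812 = 195618
Sum over 6–13: 20794 + 45909 + 6927 + 30175 + 25555 + 36938 + 4812 + 12976 = 184086
CMA at t=9 = (195618 + 184086) / (2·8) = 379704 / 16 = 23731.50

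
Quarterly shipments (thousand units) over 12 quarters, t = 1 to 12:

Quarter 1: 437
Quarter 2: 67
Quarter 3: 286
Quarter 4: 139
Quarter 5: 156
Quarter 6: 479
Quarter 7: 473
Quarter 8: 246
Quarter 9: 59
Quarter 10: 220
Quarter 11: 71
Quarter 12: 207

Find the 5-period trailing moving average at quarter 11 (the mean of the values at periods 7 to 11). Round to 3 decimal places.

213.800

Sum of periods 7–11: 473 + 246 + 59 + 220 + 71 = 1069
Divide by 5: 1069 / 5 = 213.800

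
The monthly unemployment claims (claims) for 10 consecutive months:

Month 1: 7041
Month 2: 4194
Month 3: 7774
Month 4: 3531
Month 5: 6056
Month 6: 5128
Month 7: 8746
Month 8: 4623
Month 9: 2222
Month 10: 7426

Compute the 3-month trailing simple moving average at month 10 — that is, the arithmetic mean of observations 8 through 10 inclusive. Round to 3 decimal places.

Sum of periods 8–10: 4623 + 2222 + 7426 = 14271
Divide by 3: 14271 / 3 = 4757.000

4757.000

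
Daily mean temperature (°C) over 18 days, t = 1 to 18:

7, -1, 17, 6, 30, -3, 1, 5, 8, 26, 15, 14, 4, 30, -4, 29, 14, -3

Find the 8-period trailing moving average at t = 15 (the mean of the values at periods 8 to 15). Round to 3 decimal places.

12.250

Sum of periods 8–15: 5 + 8 + 26 + 15 + 14 + 4 + 30 + (-4) = 98
Divide by 8: 98 / 8 = 12.250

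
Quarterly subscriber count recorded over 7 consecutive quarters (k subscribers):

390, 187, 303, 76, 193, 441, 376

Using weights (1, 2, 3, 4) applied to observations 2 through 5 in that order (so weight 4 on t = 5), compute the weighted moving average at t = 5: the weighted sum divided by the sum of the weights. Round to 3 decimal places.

Weighted sum: 1·187 + 2·303 + 3·76 + 4·193 = 187 + 606 + 228 + 772 = 1793
Weight total: 1 + 2 + 3 + 4 = 10
WMA = 1793 / 10 = 179.300

179.300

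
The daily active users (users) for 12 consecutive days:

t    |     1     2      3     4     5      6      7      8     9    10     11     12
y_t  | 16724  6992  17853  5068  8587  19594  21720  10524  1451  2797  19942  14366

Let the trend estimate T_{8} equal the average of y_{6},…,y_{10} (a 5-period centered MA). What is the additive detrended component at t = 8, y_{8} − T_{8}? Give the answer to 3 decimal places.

Trend T_8 = (19594 + 21720 + 10524 + 1451 + 2797) / 5 = 56086/5 = 11217.20000
Detrended value: 10524 − 11217.20000 = -693.200

-693.200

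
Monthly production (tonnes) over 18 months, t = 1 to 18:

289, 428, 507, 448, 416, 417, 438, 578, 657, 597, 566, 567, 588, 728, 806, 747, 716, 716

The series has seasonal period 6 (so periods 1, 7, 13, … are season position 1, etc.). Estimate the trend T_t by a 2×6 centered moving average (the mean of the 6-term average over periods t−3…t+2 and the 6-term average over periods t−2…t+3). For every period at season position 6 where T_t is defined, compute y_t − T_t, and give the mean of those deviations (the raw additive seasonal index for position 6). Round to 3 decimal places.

-62.708

Season position 6 occurs at t = 6, 12 (where T_t is defined).
t=6: T_6 = 479.83333; y_6 − T_6 = 417 − 479.83333 = -62.83333
t=12: T_12 = 629.58333; y_12 − T_12 = 567 − 629.58333 = -62.58333
Mean deviation: (-62.83333 + -62.58333) / 2 = -62.708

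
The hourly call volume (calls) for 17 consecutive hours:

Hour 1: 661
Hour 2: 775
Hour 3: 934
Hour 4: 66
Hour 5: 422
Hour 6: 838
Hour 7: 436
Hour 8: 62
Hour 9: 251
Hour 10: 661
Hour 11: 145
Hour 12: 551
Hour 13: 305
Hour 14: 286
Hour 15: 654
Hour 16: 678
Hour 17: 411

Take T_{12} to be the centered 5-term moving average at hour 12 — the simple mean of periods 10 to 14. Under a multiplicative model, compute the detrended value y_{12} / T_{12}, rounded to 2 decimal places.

1.41

Trend T_12 = (661 + 145 + 551 + 305 + 286) / 5 = 1948/5 = 389.6000
Ratio to trend: 551 / 389.6000 = 1.41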